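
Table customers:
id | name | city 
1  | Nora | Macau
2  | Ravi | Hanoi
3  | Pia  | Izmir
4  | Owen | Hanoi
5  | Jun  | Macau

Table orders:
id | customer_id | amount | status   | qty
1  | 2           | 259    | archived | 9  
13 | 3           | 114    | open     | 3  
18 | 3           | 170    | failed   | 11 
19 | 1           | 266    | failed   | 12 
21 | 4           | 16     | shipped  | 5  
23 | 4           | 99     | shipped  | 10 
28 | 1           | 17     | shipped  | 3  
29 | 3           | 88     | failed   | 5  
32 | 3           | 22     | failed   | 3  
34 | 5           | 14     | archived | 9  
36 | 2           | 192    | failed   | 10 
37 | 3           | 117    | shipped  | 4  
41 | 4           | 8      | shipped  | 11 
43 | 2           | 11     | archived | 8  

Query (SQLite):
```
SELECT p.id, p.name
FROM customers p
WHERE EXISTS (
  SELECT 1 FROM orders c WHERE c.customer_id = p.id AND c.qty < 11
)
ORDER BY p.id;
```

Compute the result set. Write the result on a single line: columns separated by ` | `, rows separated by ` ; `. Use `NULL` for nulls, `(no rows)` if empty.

1 | Nora ; 2 | Ravi ; 3 | Pia ; 4 | Owen ; 5 | Jun

For each customers row, check whether any orders with matching customer_id has qty < 11.
Keep rows where that is true.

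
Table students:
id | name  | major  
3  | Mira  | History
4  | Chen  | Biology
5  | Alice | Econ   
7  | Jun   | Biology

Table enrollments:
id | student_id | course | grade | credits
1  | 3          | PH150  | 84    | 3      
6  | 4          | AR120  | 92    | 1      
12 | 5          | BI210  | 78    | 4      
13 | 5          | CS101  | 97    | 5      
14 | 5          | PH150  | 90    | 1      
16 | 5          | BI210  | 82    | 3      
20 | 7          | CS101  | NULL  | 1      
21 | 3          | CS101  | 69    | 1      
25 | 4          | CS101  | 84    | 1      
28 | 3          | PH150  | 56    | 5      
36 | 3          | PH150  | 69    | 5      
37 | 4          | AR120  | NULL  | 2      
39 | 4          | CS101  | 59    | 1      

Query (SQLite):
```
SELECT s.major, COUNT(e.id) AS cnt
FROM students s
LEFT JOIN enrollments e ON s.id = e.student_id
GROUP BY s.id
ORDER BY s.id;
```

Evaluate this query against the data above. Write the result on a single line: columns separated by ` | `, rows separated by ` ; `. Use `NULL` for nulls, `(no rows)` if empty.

LEFT JOIN keeps every students row; unmatched ones get NULL for enrollments columns.
Group by students.id and compute COUNT(e.id). COUNT(col) of an all-NULL group is 0.
  3: ids {1, 21, 28, 36} → COUNT(e.id)=4
  4: ids {6, 25, 37, 39} → COUNT(e.id)=4
  5: ids {12, 13, 14, 16} → COUNT(e.id)=4
  7: ids {20} → COUNT(e.id)=1

History | 4 ; Biology | 4 ; Econ | 4 ; Biology | 1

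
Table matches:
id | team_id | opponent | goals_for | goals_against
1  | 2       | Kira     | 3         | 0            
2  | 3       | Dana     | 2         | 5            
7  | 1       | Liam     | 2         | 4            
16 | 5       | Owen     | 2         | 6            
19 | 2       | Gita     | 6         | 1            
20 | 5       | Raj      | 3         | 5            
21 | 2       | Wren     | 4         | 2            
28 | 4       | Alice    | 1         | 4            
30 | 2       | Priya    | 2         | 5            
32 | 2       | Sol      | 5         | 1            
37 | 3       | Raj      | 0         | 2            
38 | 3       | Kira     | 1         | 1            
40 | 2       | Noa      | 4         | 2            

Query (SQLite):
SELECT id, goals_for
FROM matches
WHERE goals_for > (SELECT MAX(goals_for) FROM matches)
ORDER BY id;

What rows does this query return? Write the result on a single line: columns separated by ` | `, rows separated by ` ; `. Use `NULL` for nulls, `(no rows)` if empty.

Scalar subquery: MAX(goals_for) over all matches rows = 6.
Keep rows where goals_for > that value.

(no rows)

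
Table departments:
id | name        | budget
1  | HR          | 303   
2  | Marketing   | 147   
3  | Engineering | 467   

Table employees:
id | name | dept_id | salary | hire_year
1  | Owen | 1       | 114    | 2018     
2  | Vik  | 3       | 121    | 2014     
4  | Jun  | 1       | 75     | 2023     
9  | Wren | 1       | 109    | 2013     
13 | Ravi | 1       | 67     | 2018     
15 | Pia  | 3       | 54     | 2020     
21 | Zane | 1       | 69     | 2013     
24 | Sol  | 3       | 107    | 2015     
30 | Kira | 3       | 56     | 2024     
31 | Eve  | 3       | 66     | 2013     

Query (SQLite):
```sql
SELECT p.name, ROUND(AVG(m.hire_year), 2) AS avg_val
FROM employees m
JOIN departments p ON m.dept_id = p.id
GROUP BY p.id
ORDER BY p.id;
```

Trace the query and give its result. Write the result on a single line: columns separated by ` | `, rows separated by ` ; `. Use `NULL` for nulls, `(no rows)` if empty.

HR | 2017 ; Engineering | 2017.2

Join each employees row to its departments via dept_id.
Group joined rows by departments.id; compute ROUND(AVG(m.hire_year), 2) per group.
  1: ids {1, 4, 9, 13, 21} → ROUND(AVG(m.hire_year), 2)=2017
  3: ids {2, 15, 24, 30, 31} → ROUND(AVG(m.hire_year), 2)=2017.2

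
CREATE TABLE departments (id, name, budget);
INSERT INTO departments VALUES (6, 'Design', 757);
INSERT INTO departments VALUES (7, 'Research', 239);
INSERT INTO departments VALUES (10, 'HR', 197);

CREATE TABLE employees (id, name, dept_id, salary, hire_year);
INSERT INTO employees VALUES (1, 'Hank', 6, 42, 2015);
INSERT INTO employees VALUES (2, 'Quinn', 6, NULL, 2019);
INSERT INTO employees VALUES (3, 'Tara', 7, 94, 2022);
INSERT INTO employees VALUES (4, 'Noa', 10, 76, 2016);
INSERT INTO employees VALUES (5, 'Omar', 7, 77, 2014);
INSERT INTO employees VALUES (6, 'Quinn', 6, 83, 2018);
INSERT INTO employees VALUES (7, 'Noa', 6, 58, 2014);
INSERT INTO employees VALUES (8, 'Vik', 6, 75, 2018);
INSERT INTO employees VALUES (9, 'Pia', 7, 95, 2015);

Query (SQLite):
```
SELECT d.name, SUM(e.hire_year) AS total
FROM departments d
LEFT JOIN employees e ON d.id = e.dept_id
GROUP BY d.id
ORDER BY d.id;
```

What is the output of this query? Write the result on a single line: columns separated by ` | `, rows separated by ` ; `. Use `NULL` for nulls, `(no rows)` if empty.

Design | 10084 ; Research | 6051 ; HR | 2016

LEFT JOIN keeps every departments row; unmatched ones get NULL for employees columns.
Group by departments.id and compute SUM(e.hire_year). SUM over an all-NULL group is NULL.
  6: ids {1, 2, 6, 7, 8} → SUM(e.hire_year)=10084
  7: ids {3, 5, 9} → SUM(e.hire_year)=6051
  10: ids {4} → SUM(e.hire_year)=2016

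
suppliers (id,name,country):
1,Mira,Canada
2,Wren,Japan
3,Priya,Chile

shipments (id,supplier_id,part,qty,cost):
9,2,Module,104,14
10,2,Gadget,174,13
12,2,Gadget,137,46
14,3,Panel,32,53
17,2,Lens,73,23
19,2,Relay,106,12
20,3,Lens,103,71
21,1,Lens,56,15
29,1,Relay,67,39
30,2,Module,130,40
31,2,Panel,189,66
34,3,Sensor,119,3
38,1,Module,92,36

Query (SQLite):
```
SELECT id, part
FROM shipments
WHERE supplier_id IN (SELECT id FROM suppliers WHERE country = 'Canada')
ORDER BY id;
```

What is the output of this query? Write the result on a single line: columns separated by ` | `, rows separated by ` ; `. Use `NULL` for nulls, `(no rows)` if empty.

21 | Lens ; 29 | Relay ; 38 | Module

Inner query: suppliers.id where country = 'Canada'.
Outer: keep shipments rows whose supplier_id is in that set.
Inner query → {1}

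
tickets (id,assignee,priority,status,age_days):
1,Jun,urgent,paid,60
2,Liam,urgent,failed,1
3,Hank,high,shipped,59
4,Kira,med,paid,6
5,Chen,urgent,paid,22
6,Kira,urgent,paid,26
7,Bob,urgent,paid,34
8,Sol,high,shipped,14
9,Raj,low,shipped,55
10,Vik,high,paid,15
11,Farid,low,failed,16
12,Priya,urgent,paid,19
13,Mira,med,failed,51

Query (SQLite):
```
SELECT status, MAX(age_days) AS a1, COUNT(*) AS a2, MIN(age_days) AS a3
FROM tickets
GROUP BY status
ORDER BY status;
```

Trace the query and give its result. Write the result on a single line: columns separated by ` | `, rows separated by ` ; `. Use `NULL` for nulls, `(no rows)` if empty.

failed | 51 | 3 | 1 ; paid | 60 | 7 | 6 ; shipped | 59 | 3 | 14

Group tickets by status.
Per group compute: MAX(age_days), COUNT(*), MIN(age_days).
  failed: ids {2, 11, 13} → MAX(age_days)=51, COUNT(*)=3, MIN(age_days)=1
  paid: ids {1, 4, 5, 6, 7, 10, 12} → MAX(age_days)=60, COUNT(*)=7, MIN(age_days)=6
  shipped: ids {3, 8, 9} → MAX(age_days)=59, COUNT(*)=3, MIN(age_days)=14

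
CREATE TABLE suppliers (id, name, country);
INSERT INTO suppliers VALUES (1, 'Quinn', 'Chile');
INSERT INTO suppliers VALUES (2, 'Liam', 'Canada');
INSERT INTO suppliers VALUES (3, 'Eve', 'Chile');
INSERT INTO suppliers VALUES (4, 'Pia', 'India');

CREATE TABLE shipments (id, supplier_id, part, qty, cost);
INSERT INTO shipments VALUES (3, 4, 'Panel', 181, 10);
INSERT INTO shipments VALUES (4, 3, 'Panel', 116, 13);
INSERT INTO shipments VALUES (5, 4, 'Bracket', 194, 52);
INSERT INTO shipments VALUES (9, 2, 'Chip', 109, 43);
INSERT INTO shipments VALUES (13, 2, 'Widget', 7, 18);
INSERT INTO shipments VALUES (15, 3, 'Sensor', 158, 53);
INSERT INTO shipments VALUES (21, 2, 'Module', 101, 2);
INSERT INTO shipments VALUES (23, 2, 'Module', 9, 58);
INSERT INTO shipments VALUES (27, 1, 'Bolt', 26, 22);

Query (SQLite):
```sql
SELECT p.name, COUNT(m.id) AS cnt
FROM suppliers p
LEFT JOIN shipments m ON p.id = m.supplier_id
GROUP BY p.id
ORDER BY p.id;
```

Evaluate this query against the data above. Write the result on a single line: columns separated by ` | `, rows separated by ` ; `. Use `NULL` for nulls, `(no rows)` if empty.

LEFT JOIN keeps every suppliers row; unmatched ones get NULL for shipments columns.
Group by suppliers.id and compute COUNT(m.id). COUNT(col) of an all-NULL group is 0.
  1: ids {27} → COUNT(m.id)=1
  2: ids {9, 13, 21, 23} → COUNT(m.id)=4
  3: ids {4, 15} → COUNT(m.id)=2
  4: ids {3, 5} → COUNT(m.id)=2

Quinn | 1 ; Liam | 4 ; Eve | 2 ; Pia | 2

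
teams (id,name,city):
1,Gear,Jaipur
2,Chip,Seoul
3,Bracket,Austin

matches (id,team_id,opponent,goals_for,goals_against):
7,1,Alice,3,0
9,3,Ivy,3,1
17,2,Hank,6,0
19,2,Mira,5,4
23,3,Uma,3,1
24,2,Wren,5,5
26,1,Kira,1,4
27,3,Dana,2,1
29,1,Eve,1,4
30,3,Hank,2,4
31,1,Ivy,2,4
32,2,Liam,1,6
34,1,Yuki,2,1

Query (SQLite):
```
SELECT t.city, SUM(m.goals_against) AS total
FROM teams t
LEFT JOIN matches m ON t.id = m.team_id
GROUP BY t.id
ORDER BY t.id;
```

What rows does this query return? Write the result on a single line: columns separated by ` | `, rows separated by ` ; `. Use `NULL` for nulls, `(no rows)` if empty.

LEFT JOIN keeps every teams row; unmatched ones get NULL for matches columns.
Group by teams.id and compute SUM(m.goals_against). SUM over an all-NULL group is NULL.
  1: ids {7, 26, 29, 31, 34} → SUM(m.goals_against)=13
  2: ids {17, 19, 24, 32} → SUM(m.goals_against)=15
  3: ids {9, 23, 27, 30} → SUM(m.goals_against)=7

Jaipur | 13 ; Seoul | 15 ; Austin | 7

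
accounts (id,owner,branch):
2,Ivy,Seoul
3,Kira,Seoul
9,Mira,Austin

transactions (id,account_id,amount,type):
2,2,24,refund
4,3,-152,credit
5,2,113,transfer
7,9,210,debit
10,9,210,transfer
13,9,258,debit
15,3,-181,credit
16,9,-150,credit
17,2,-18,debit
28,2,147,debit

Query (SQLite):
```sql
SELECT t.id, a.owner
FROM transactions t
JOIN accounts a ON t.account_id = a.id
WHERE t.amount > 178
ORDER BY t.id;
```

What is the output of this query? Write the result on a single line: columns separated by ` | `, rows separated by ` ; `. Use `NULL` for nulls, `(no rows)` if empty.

7 | Mira ; 10 | Mira ; 13 | Mira

Each transactions row matches the accounts row where account_id = accounts.id.
Then keep rows with t.amount > 178.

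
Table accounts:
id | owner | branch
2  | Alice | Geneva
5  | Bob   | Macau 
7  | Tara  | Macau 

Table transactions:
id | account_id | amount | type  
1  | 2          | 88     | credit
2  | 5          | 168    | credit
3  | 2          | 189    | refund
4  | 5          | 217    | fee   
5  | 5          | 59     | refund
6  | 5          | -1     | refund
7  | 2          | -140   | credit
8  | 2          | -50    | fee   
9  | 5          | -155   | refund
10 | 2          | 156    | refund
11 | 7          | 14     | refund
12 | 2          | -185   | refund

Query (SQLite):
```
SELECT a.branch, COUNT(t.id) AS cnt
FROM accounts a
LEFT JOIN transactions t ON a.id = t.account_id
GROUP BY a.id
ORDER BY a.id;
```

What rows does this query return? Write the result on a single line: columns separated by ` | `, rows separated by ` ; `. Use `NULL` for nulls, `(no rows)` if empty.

LEFT JOIN keeps every accounts row; unmatched ones get NULL for transactions columns.
Group by accounts.id and compute COUNT(t.id). COUNT(col) of an all-NULL group is 0.
  2: ids {1, 3, 7, 8, 10, 12} → COUNT(t.id)=6
  5: ids {2, 4, 5, 6, 9} → COUNT(t.id)=5
  7: ids {11} → COUNT(t.id)=1

Geneva | 6 ; Macau | 5 ; Macau | 1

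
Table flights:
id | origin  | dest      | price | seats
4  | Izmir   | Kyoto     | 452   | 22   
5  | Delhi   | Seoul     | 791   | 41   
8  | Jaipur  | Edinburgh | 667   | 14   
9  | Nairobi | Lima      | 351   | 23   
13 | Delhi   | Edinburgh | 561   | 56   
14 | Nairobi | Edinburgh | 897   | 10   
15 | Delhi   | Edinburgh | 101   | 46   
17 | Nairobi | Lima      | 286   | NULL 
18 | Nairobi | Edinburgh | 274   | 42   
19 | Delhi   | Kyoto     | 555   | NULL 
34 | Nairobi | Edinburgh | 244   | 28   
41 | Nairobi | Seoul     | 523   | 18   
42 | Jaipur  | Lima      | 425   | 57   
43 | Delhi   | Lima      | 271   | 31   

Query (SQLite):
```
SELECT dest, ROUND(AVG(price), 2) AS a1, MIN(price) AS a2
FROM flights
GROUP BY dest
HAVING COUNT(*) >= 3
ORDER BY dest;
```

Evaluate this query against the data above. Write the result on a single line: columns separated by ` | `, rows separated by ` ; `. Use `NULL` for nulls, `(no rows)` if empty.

Edinburgh | 457.33 | 101 ; Lima | 333.25 | 271

Group flights by dest.
Per group compute: ROUND(AVG(price), 2), MIN(price).
HAVING: drop groups with fewer than 3 rows.
  Edinburgh: ids {8, 13, 14, 15, 18, 34} → ROUND(AVG(price), 2)=457.33, MIN(price)=101
  Kyoto: ids {4, 19} → ROUND(AVG(price), 2)=503.5, MIN(price)=452
  Lima: ids {9, 17, 42, 43} → ROUND(AVG(price), 2)=333.25, MIN(price)=271
  Seoul: ids {5, 41} → ROUND(AVG(price), 2)=657, MIN(price)=523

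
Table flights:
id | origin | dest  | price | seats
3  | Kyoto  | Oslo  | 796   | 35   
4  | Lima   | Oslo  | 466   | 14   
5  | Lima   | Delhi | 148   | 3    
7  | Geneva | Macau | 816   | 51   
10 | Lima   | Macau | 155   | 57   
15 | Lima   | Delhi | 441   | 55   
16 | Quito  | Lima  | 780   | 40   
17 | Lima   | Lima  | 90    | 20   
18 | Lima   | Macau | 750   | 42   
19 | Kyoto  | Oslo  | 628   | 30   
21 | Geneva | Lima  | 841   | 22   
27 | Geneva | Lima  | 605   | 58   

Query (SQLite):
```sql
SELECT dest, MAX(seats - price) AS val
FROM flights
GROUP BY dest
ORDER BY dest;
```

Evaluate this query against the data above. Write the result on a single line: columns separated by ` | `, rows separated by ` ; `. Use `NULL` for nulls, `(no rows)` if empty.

For each row compute seats - price.
Group by dest; take MAX of the expression per group.
  Delhi: ids {5, 15} → MAX(seats - price)=-145
  Lima: ids {16, 17, 21, 27} → MAX(seats - price)=-70
  Macau: ids {7, 10, 18} → MAX(seats - price)=-98
  Oslo: ids {3, 4, 19} → MAX(seats - price)=-452

Delhi | -145 ; Lima | -70 ; Macau | -98 ; Oslo | -452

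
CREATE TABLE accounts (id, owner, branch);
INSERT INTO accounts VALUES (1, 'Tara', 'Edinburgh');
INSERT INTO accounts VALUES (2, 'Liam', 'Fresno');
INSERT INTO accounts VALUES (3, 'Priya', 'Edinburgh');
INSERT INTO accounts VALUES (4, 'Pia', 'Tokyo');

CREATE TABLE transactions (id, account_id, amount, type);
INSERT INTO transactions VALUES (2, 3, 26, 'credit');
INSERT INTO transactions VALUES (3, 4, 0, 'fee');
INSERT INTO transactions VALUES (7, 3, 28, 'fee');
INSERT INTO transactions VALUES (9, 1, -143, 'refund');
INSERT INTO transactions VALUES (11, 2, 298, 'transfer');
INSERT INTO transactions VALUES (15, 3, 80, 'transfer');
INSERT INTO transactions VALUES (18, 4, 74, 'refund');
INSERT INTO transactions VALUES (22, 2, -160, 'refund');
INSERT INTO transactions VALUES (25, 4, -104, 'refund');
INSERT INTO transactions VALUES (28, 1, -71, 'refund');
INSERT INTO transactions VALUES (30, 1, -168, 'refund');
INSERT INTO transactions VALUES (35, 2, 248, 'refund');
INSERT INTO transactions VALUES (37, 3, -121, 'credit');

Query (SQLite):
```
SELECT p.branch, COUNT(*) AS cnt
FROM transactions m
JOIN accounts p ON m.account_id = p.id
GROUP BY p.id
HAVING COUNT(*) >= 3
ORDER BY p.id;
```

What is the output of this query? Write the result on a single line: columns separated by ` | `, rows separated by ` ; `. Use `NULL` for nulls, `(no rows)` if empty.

Join each transactions row to its accounts via account_id.
Group joined rows by accounts.id; compute COUNT(*) per group.
HAVING: keep groups with count ≥ 3.
  1: ids {9, 28, 30} → COUNT(*)=3
  2: ids {11, 22, 35} → COUNT(*)=3
  3: ids {2, 7, 15, 37} → COUNT(*)=4
  4: ids {3, 18, 25} → COUNT(*)=3

Edinburgh | 3 ; Fresno | 3 ; Edinburgh | 4 ; Tokyo | 3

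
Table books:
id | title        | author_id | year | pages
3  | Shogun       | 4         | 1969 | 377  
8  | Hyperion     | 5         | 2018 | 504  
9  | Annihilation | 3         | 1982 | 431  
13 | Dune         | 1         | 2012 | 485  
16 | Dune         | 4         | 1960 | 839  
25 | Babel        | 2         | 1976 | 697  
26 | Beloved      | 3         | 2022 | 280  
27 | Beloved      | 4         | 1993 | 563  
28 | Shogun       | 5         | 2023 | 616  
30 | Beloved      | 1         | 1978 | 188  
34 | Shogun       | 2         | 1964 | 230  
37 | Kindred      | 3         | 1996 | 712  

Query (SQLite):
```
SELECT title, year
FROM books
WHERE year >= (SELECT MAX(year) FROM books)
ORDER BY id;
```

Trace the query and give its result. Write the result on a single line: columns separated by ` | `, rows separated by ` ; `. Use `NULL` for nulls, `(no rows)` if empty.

Scalar subquery: MAX(year) over all books rows = 2023.
Keep rows where year >= that value.

Shogun | 2023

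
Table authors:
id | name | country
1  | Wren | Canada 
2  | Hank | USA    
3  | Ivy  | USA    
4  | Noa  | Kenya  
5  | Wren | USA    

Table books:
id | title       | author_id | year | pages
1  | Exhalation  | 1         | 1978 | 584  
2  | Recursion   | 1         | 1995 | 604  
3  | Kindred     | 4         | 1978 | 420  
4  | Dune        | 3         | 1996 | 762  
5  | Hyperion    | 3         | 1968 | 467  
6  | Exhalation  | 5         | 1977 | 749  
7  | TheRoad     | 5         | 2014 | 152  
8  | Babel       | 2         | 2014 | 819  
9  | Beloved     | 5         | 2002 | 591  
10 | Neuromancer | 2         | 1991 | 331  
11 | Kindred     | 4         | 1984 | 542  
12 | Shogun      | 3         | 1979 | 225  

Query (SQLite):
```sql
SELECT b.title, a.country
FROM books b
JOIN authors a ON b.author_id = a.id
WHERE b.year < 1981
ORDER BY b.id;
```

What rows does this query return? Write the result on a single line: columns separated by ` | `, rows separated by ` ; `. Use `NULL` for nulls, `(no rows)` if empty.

Each books row matches the authors row where author_id = authors.id.
Then keep rows with b.year < 1981.

Exhalation | Canada ; Kindred | Kenya ; Hyperion | USA ; Exhalation | USA ; Shogun | USA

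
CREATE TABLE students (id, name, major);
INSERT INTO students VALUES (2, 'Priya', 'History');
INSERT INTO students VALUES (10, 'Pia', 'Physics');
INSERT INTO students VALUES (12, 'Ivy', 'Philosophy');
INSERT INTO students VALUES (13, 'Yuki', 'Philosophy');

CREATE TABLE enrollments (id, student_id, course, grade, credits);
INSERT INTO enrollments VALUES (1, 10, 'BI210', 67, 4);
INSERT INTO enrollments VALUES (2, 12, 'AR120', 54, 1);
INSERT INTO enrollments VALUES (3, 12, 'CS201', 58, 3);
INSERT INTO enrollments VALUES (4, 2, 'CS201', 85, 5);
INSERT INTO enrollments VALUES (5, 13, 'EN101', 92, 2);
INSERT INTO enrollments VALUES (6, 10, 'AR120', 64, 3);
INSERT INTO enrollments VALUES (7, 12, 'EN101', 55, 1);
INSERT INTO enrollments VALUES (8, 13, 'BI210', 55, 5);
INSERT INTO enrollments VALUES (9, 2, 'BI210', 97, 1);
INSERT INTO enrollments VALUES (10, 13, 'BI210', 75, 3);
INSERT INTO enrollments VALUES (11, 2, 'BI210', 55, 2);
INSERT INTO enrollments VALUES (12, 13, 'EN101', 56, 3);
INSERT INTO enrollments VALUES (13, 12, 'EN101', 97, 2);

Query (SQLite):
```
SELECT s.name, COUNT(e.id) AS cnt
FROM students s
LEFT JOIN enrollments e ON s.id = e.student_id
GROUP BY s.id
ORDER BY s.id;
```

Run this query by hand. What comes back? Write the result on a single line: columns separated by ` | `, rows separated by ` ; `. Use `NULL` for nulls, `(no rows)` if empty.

Priya | 3 ; Pia | 2 ; Ivy | 4 ; Yuki | 4

LEFT JOIN keeps every students row; unmatched ones get NULL for enrollments columns.
Group by students.id and compute COUNT(e.id). COUNT(col) of an all-NULL group is 0.
  2: ids {4, 9, 11} → COUNT(e.id)=3
  10: ids {1, 6} → COUNT(e.id)=2
  12: ids {2, 3, 7, 13} → COUNT(e.id)=4
  13: ids {5, 8, 10, 12} → COUNT(e.id)=4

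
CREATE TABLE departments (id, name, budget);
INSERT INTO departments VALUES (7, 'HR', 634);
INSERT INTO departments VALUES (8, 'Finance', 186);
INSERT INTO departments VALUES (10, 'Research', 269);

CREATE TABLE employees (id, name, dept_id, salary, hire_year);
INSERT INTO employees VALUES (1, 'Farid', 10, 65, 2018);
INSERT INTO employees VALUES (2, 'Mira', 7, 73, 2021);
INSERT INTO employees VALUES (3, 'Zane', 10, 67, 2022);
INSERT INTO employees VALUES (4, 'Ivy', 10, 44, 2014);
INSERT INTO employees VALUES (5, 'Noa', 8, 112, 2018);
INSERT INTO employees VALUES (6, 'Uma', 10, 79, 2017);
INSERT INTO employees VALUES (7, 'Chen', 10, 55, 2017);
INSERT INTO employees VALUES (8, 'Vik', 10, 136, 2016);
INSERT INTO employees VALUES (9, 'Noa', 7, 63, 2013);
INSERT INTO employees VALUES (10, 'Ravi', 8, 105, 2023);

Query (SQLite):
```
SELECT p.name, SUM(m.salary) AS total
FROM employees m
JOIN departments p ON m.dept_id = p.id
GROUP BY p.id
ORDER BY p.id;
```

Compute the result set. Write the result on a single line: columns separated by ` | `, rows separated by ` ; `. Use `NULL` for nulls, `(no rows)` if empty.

Join each employees row to its departments via dept_id.
Group joined rows by departments.id; compute SUM(m.salary) per group.
  7: ids {2, 9} → SUM(m.salary)=136
  8: ids {5, 10} → SUM(m.salary)=217
  10: ids {1, 3, 4, 6, 7, 8} → SUM(m.salary)=446

HR | 136 ; Finance | 217 ; Research | 446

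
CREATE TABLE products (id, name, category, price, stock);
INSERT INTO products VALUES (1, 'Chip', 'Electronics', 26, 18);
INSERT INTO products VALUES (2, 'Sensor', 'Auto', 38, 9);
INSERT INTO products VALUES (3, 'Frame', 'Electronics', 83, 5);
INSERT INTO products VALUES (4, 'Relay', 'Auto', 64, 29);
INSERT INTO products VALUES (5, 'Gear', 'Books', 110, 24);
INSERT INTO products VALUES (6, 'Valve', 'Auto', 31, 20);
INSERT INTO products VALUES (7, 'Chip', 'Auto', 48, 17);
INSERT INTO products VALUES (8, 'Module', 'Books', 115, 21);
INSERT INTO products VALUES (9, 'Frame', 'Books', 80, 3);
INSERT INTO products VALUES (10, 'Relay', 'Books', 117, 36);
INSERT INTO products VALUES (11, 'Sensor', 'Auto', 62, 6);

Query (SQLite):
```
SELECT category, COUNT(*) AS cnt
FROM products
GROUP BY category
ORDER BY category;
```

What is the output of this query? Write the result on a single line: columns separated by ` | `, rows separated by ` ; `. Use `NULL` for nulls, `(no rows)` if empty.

Partition products by category; compute COUNT(*) within each group.
  Auto: ids {2, 4, 6, 7, 11} → COUNT(*)=5
  Books: ids {5, 8, 9, 10} → COUNT(*)=4
  Electronics: ids {1, 3} → COUNT(*)=2

Auto | 5 ; Books | 4 ; Electronics | 2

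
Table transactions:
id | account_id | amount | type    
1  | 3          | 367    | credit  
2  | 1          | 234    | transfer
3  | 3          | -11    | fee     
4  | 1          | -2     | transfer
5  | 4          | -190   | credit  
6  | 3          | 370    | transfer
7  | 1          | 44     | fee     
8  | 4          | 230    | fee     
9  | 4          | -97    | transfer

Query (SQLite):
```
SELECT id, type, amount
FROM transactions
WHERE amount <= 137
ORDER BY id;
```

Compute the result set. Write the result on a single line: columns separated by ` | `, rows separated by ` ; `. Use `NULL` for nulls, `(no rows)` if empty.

amount <= 137: ids {3, 4, 5, 7, 9}

3 | fee | -11 ; 4 | transfer | -2 ; 5 | credit | -190 ; 7 | fee | 44 ; 9 | transfer | -97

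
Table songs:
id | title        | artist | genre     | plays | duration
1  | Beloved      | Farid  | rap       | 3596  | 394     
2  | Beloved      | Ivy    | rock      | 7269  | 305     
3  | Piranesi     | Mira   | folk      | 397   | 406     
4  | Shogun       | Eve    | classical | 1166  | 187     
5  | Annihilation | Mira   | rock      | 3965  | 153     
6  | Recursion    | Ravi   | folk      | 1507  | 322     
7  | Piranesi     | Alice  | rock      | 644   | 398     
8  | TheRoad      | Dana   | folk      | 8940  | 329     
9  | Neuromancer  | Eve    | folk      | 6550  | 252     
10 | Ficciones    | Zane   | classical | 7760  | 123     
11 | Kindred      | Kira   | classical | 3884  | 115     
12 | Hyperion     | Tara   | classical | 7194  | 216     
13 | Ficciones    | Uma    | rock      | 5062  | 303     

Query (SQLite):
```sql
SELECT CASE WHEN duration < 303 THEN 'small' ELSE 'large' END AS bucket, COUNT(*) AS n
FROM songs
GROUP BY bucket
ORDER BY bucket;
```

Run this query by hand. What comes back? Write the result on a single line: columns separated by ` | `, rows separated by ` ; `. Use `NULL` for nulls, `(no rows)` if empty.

large | 7 ; small | 6

Bucket rows by duration < 303 → 'small' else 'large'; count each bucket.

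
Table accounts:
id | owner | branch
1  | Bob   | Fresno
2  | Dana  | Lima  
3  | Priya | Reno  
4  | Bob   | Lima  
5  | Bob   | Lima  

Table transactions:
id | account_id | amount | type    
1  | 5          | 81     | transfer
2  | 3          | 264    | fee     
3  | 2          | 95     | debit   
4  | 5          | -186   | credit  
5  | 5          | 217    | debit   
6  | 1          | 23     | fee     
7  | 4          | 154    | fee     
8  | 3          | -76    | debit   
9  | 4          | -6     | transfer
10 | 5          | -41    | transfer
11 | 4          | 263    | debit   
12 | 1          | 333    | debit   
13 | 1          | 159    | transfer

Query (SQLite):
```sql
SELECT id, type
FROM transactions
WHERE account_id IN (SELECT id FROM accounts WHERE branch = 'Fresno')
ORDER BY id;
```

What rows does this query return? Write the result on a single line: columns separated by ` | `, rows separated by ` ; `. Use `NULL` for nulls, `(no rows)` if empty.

6 | fee ; 12 | debit ; 13 | transfer

Inner query: accounts.id where branch = 'Fresno'.
Outer: keep transactions rows whose account_id is in that set.
Inner query → {1}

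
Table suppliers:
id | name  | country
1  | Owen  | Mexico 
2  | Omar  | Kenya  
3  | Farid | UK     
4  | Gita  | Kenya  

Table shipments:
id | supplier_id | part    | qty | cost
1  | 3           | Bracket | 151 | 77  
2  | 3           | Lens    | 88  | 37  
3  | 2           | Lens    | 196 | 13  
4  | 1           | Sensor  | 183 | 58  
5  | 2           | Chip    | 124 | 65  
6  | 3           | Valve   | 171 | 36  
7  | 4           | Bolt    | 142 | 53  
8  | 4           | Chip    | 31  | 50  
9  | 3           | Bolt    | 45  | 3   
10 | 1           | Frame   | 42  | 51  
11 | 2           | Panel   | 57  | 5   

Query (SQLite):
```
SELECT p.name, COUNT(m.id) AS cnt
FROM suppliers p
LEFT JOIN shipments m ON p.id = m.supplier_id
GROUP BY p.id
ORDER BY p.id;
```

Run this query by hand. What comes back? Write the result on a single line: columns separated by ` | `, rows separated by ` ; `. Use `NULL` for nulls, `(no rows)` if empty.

LEFT JOIN keeps every suppliers row; unmatched ones get NULL for shipments columns.
Group by suppliers.id and compute COUNT(m.id). COUNT(col) of an all-NULL group is 0.
  1: ids {4, 10} → COUNT(m.id)=2
  2: ids {3, 5, 11} → COUNT(m.id)=3
  3: ids {1, 2, 6, 9} → COUNT(m.id)=4
  4: ids {7, 8} → COUNT(m.id)=2

Owen | 2 ; Omar | 3 ; Farid | 4 ; Gita | 2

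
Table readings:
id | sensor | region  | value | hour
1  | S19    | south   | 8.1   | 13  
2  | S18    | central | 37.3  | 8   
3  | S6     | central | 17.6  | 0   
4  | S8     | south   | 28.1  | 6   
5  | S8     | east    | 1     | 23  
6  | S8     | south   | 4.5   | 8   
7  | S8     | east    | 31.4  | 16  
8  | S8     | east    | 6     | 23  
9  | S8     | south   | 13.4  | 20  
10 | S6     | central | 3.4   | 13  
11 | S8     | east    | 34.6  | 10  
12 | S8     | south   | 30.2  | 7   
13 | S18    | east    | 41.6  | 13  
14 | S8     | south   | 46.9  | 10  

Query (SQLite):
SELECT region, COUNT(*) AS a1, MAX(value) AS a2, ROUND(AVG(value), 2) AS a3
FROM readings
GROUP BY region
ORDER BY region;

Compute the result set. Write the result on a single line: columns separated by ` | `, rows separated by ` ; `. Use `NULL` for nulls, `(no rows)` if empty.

central | 3 | 37.3 | 19.43 ; east | 5 | 41.6 | 22.92 ; south | 6 | 46.9 | 21.87

Group readings by region.
Per group compute: COUNT(*), MAX(value), ROUND(AVG(value), 2).
  central: ids {2, 3, 10} → COUNT(*)=3, MAX(value)=37.3, ROUND(AVG(value), 2)=19.43
  east: ids {5, 7, 8, 11, 13} → COUNT(*)=5, MAX(value)=41.6, ROUND(AVG(value), 2)=22.92
  south: ids {1, 4, 6, 9, 12, 14} → COUNT(*)=6, MAX(value)=46.9, ROUND(AVG(value), 2)=21.87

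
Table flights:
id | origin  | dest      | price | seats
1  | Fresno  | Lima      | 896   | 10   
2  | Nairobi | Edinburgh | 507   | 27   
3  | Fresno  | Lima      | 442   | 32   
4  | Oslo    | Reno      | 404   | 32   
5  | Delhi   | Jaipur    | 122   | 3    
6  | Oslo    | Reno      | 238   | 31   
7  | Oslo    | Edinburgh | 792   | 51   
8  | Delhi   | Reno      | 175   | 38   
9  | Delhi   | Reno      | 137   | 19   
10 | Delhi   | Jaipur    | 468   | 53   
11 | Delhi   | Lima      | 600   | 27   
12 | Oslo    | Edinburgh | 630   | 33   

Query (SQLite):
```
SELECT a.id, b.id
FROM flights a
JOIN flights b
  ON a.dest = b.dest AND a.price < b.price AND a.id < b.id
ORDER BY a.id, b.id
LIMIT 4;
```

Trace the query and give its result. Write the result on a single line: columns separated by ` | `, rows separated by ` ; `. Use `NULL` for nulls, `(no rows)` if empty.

Pairs (a,b) with same dest, a.price < b.price, a.id < b.id.
dest groups: Edinburgh:{2,7,12} Jaipur:{5,10} Lima:{1,3,11} Reno:{4,6,8,9}
Ordered by (a.id, b.id); first 4.

2 | 7 ; 2 | 12 ; 3 | 11 ; 5 | 10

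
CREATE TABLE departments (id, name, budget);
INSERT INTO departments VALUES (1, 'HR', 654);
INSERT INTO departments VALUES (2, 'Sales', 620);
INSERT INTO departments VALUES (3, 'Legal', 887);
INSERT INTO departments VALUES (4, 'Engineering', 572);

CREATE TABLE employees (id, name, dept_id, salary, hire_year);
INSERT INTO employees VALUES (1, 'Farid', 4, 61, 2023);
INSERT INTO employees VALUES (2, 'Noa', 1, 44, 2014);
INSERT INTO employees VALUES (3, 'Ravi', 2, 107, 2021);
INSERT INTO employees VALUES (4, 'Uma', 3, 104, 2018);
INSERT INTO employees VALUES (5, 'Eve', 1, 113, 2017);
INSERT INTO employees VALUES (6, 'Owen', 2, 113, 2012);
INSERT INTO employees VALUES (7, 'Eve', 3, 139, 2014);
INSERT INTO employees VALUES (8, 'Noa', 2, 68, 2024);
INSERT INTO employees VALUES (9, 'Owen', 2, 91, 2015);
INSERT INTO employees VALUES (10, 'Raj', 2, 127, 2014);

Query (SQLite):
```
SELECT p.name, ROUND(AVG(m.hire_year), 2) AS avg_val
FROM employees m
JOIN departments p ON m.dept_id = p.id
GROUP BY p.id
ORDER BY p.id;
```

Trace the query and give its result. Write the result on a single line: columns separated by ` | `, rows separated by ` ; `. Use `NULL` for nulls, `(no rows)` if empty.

HR | 2015.5 ; Sales | 2017.2 ; Legal | 2016 ; Engineering | 2023

Join each employees row to its departments via dept_id.
Group joined rows by departments.id; compute ROUND(AVG(m.hire_year), 2) per group.
  1: ids {2, 5} → ROUND(AVG(m.hire_year), 2)=2015.5
  2: ids {3, 6, 8, 9, 10} → ROUND(AVG(m.hire_year), 2)=2017.2
  3: ids {4, 7} → ROUND(AVG(m.hire_year), 2)=2016
  4: ids {1} → ROUND(AVG(m.hire_year), 2)=2023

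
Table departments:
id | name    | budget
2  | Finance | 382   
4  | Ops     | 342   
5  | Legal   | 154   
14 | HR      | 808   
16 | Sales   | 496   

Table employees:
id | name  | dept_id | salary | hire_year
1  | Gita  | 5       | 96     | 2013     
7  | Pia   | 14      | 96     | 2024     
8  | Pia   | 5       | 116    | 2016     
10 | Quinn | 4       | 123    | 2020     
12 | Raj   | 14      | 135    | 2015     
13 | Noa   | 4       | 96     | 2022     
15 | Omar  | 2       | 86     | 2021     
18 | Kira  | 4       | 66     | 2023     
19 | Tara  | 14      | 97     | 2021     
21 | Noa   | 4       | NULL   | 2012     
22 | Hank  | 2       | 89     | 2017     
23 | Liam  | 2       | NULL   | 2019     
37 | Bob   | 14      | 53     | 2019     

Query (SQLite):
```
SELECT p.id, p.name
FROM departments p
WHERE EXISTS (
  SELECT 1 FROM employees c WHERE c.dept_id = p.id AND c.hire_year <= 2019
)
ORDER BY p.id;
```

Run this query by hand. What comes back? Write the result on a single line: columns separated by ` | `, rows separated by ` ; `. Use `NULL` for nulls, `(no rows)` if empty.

For each departments row, check whether any employees with matching dept_id has hire_year <= 2019.
Keep rows where that is true.

2 | Finance ; 4 | Ops ; 5 | Legal ; 14 | HR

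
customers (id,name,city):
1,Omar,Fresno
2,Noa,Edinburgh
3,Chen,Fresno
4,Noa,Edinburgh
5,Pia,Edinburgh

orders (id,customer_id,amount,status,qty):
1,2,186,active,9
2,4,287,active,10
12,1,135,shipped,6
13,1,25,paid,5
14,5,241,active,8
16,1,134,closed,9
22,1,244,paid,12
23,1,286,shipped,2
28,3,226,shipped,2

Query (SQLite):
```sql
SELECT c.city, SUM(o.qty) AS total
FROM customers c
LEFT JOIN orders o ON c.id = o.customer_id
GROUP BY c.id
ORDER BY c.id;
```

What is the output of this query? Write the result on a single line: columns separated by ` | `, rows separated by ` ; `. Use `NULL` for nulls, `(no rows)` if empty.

LEFT JOIN keeps every customers row; unmatched ones get NULL for orders columns.
Group by customers.id and compute SUM(o.qty). SUM over an all-NULL group is NULL.
  1: ids {12, 13, 16, 22, 23} → SUM(o.qty)=34
  2: ids {1} → SUM(o.qty)=9
  3: ids {28} → SUM(o.qty)=2
  4: ids {2} → SUM(o.qty)=10
  5: ids {14} → SUM(o.qty)=8

Fresno | 34 ; Edinburgh | 9 ; Fresno | 2 ; Edinburgh | 10 ; Edinburgh | 8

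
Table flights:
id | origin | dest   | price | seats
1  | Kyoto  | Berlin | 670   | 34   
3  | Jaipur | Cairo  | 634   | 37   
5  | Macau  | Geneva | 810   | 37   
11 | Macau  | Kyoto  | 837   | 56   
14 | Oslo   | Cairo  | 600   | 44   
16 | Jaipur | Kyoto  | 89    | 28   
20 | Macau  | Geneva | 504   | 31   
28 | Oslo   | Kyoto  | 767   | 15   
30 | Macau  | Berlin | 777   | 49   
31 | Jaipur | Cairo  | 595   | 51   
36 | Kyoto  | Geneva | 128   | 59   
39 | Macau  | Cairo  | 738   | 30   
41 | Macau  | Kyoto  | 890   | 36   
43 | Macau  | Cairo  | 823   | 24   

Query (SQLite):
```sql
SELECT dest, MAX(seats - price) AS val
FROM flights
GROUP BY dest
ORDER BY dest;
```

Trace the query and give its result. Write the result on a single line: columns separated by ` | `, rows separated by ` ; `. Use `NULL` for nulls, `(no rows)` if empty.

For each row compute seats - price.
Group by dest; take MAX of the expression per group.
  Berlin: ids {1, 30} → MAX(seats - price)=-636
  Cairo: ids {3, 14, 31, 39, 43} → MAX(seats - price)=-544
  Geneva: ids {5, 20, 36} → MAX(seats - price)=-69
  Kyoto: ids {11, 16, 28, 41} → MAX(seats - price)=-61

Berlin | -636 ; Cairo | -544 ; Geneva | -69 ; Kyoto | -61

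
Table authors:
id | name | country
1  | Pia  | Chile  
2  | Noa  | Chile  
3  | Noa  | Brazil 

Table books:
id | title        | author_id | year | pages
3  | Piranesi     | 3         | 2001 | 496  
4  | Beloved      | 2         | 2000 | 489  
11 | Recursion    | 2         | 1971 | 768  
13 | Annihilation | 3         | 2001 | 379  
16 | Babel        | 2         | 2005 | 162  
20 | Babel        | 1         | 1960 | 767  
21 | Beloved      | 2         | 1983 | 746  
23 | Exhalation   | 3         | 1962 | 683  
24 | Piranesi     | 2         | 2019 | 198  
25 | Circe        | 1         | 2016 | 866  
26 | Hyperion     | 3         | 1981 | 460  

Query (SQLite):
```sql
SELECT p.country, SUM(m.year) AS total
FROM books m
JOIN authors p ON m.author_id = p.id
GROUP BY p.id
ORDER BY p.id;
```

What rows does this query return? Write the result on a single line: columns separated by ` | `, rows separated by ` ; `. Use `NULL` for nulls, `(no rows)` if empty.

Join each books row to its authors via author_id.
Group joined rows by authors.id; compute SUM(m.year) per group.
  1: ids {20, 25} → SUM(m.year)=3976
  2: ids {4, 11, 16, 21, 24} → SUM(m.year)=9978
  3: ids {3, 13, 23, 26} → SUM(m.year)=7945

Chile | 3976 ; Chile | 9978 ; Brazil | 7945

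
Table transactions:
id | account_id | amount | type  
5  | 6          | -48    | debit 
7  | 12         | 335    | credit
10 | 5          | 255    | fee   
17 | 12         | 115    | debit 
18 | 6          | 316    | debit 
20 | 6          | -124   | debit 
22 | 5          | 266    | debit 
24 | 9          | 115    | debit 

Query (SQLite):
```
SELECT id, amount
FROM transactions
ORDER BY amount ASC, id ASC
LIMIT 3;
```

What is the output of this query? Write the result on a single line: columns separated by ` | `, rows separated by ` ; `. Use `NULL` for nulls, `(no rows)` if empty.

20 | -124 ; 5 | -48 ; 17 | 115

Sort by amount asc, tiebreak id asc: (-124, id=20), (-48, id=5), (115, id=17), (115, id=24), (255, id=10), (266, id=22) …. Take first 3.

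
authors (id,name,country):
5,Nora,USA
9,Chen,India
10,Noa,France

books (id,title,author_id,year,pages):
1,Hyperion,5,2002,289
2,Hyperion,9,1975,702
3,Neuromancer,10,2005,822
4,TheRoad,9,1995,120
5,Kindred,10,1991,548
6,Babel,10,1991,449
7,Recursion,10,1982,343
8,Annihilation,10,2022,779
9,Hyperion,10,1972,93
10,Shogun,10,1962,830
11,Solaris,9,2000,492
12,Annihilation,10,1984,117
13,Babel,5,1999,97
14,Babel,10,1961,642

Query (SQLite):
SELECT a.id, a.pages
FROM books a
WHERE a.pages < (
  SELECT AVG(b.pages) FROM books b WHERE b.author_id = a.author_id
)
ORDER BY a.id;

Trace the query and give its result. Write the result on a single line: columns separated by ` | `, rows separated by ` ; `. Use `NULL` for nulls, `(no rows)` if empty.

For each books row a, compute AVG(pages) over rows sharing a.author_id.
Keep row a if a.pages < that per-group AVG.
  author_id=5: AVG(pages) = 193.0
  author_id=9: AVG(pages) = 438.0
  author_id=10: AVG(pages) = 513.666667

4 | 120 ; 6 | 449 ; 7 | 343 ; 9 | 93 ; 12 | 117 ; 13 | 97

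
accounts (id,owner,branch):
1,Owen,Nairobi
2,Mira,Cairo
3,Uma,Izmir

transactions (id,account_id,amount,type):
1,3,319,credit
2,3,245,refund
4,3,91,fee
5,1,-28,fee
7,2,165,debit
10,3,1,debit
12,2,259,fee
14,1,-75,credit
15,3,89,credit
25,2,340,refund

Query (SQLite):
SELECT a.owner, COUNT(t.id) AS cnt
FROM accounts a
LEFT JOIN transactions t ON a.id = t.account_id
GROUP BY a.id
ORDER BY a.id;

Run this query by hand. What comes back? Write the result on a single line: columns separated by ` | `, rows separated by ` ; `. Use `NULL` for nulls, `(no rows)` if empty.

LEFT JOIN keeps every accounts row; unmatched ones get NULL for transactions columns.
Group by accounts.id and compute COUNT(t.id). COUNT(col) of an all-NULL group is 0.
  1: ids {5, 14} → COUNT(t.id)=2
  2: ids {7, 12, 25} → COUNT(t.id)=3
  3: ids {1, 2, 4, 10, 15} → COUNT(t.id)=5

Owen | 2 ; Mira | 3 ; Uma | 5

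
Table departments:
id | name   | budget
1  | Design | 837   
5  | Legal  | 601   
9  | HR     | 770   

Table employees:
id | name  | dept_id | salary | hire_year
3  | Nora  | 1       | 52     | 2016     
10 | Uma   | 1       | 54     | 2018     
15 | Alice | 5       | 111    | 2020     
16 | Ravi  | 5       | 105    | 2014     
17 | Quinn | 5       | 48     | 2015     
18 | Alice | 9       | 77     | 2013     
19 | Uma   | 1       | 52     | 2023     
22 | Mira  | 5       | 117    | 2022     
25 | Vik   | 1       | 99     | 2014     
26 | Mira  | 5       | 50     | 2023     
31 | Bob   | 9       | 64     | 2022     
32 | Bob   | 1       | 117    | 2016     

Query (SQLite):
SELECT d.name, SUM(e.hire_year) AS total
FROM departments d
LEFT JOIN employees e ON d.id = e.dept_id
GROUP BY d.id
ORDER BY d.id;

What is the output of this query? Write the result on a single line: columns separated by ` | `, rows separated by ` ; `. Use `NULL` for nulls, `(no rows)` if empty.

LEFT JOIN keeps every departments row; unmatched ones get NULL for employees columns.
Group by departments.id and compute SUM(e.hire_year). SUM over an all-NULL group is NULL.
  1: ids {3, 10, 19, 25, 32} → SUM(e.hire_year)=10087
  5: ids {15, 16, 17, 22, 26} → SUM(e.hire_year)=10094
  9: ids {18, 31} → SUM(e.hire_year)=4035

Design | 10087 ; Legal | 10094 ; HR | 4035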